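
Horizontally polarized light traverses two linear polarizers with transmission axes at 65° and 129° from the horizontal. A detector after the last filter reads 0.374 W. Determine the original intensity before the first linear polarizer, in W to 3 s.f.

I₁ = I₀ cos²(65° − 0°) = I₀ cos²(65°) = 0.1786 I₀.
I₂ = I₁ cos²(129° − 65°) = 0.1786 I₀ · cos²(64°) = 0.03432 I₀.
So 0.374 W = 0.03432 I₀, giving I₀ = 0.374/0.03432 = 10.9 W.

I₀ ≈ 10.9 W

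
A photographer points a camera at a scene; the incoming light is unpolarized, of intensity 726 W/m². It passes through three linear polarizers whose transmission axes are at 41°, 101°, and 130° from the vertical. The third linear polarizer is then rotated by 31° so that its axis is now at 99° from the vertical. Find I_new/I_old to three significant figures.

I_new/I_old ≈ 1.31

Before rotation:
Unpolarized light through the first polarizer → I₁ = ½ I₀, now polarized at 41°.
I₂ = I₁ cos²(101° − 41°) = 0.5 I₀ · cos²(60°) = 0.125 I₀.
I₃ = I₂ cos²(130° − 101°) = 0.125 I₀ · cos²(29°) = 0.09562 I₀.
After rotation:
Unpolarized light through the first polarizer → I₁ = ½ I₀, now polarized at 41°.
I₂ = I₁ cos²(101° − 41°) = 0.5 I₀ · cos²(60°) = 0.125 I₀.
I₃ = I₂ cos²(99° − 101°) = 0.125 I₀ · cos²(2°) = 0.1248 I₀.
Ratio = 0.1248 / 0.09562 = 1.306.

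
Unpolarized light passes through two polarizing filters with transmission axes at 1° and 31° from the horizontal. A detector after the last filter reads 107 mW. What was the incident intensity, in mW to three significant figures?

Unpolarized light through the first polarizer → I₁ = ½ I₀, now polarized at 1°.
I₂ = I₁ cos²(31° − 1°) = 0.5 I₀ · cos²(30°) = 0.375 I₀.
So 107 mW = 0.375 I₀, giving I₀ = 107/0.375 = 285.3 mW.

I₀ ≈ 285 mW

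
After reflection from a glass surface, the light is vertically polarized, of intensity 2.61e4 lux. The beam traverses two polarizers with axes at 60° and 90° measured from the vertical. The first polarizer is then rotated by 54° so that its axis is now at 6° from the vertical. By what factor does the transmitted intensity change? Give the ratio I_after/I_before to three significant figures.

Before rotation:
By Malus's law, I₁ = I₀ cos²(60° − 0°) = I₀ cos²(60°) = 0.25 I₀.
I₂ = I₁ cos²(90° − 60°) = 0.25 I₀ · cos²(30°) = 0.1875 I₀.
After rotation:
I₁ = I₀ cos²(6° − 0°) = I₀ cos²(6°) = 0.9891 I₀.
I₂ = I₁ cos²(90° − 6°) = 0.9891 I₀ · cos²(84°) = 0.01081 I₀.
Ratio = 0.01081 / 0.1875 = 0.05764.

I_new/I_old ≈ 0.0576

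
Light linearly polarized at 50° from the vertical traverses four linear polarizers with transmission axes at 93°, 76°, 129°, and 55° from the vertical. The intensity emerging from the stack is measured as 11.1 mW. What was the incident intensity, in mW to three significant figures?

I₀ ≈ 825 mW

I₁ = I₀ cos²(93° − 50°) = I₀ cos²(43°) = 0.5349 I₀.
I₂ = I₁ cos²(76° − 93°) = 0.5349 I₀ · cos²(17°) = 0.4892 I₀.
I₃ = I₂ cos²(129° − 76°) = 0.4892 I₀ · cos²(53°) = 0.1772 I₀.
I₄ = I₃ cos²(55° − 129°) = 0.1772 I₀ · cos²(74°) = 0.01346 I₀.
So 11.1 mW = 0.01346 I₀, giving I₀ = 11.1/0.01346 = 824.7 mW.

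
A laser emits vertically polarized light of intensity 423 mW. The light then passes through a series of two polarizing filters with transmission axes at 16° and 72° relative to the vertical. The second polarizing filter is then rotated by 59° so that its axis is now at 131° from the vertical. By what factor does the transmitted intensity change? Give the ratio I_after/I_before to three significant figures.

I_new/I_old ≈ 0.571

Before rotation:
I₁ = I₀ cos²(16° − 0°) = I₀ cos²(16°) = 0.924 I₀.
I₂ = I₁ cos²(72° − 16°) = 0.924 I₀ · cos²(56°) = 0.2889 I₀.
After rotation:
I₁ = I₀ cos²(16° − 0°) = I₀ cos²(16°) = 0.924 I₀.
Angle between axes 1 and 2: 65°. I₂ = 0.924 I₀ · cos²(65°) = 0.165 I₀.
Ratio = 0.165 / 0.2889 = 0.5712.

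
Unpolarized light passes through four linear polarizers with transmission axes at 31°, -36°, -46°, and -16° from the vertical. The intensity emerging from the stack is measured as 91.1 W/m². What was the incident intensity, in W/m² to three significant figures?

Unpolarized light through the first polarizer → I₁ = ½ I₀, now polarized at 31°.
I₂ = I₁ cos²(-36° − 31°) = 0.5 I₀ · cos²(67°) = 0.07634 I₀.
I₃ = I₂ cos²(-46° + 36°) = 0.07634 I₀ · cos²(10°) = 0.07403 I₀.
I₄ = I₃ cos²(-16° + 46°) = 0.07403 I₀ · cos²(30°) = 0.05553 I₀.
So 91.1 W/m² = 0.05553 I₀, giving I₀ = 91.1/0.05553 = 1641 W/m².

I₀ ≈ 1640 W/m²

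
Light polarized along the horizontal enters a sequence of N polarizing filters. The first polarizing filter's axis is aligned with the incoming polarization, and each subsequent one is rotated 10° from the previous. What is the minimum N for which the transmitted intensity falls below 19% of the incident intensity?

First polarizer is aligned with the polarization: full transmission.
Each further stage multiplies by cos²(10°) = 0.9698.
After N polarizers: T = 0.9698^(N−1). Require T < 0.19 ⇒ N−1 > ln(0.19)/ln(0.9698) = 54.24, so N−1 ≥ 55 and N = 56.
Check: N=56 gives T = 0.1856 < 0.19; N=55 gives T = 0.1914.

N = 56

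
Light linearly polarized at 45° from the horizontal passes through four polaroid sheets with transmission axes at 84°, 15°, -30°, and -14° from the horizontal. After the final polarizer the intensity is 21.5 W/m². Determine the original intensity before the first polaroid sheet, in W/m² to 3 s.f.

I₁ = I₀ cos²(84° − 45°) = I₀ cos²(39°) = 0.604 I₀.
I₂ = I₁ cos²(15° − 84°) = 0.604 I₀ · cos²(69°) = 0.07756 I₀.
I₃ = I₂ cos²(-30° − 15°) = 0.07756 I₀ · cos²(45°) = 0.03878 I₀.
I₄ = I₃ cos²(-14° + 30°) = 0.03878 I₀ · cos²(16°) = 0.03584 I₀.
So 21.5 W/m² = 0.03584 I₀, giving I₀ = 21.5/0.03584 = 600 W/m².

I₀ ≈ 600 W/m²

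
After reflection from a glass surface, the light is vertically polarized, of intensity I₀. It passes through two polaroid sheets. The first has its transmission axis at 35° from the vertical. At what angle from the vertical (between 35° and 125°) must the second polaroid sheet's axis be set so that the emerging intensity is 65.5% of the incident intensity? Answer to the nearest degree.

θ ≈ 44°

By Malus's law, I₁ = I₀ cos²(35° − 0°) = I₀ cos²(35°) = 0.671 I₀.
Need I₂/I₀ = 0.655, so cos²(θ − 35°) = 0.655 / 0.671 = 0.9761.
θ − 35° = arccos(√0.9761) = 8.9°, giving θ ≈ 35 + 8.9 = 43.9°.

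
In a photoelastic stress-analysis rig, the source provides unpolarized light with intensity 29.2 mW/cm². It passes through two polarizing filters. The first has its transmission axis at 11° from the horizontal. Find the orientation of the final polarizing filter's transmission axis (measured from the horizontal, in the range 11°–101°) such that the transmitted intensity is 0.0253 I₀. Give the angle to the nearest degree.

Unpolarized light through the first polarizer → I₁ = ½ I₀, now polarized at 11°.
Need I₂/I₀ = 0.0253, so cos²(θ − 11°) = 0.0253 / 0.5 = 0.0506.
θ − 11° = arccos(√0.0506) = 77.0°, giving θ ≈ 11 + 77.0 = 88.0°.

θ ≈ 88°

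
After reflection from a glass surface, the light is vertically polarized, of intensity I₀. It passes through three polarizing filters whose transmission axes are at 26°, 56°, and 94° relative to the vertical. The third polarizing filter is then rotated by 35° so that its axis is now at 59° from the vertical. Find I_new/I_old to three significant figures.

Before rotation:
By Malus's law, I₁ = I₀ cos²(26° − 0°) = I₀ cos²(26°) = 0.8078 I₀.
I₂ = I₁ cos²(56° − 26°) = 0.8078 I₀ · cos²(30°) = 0.6059 I₀.
I₃ = I₂ cos²(94° − 56°) = 0.6059 I₀ · cos²(38°) = 0.3762 I₀.
After rotation:
I₁ = I₀ cos²(26° − 0°) = I₀ cos²(26°) = 0.8078 I₀.
I₂ = I₁ cos²(56° − 26°) = 0.8078 I₀ · cos²(30°) = 0.6059 I₀.
I₃ = I₂ cos²(59° − 56°) = 0.6059 I₀ · cos²(3°) = 0.6042 I₀.
Ratio = 0.6042 / 0.3762 = 1.606.

I_new/I_old ≈ 1.61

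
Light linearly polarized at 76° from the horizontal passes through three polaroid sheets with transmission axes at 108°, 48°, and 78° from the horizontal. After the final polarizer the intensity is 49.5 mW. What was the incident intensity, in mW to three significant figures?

I₁ = I₀ cos²(108° − 76°) = I₀ cos²(32°) = 0.7192 I₀.
I₂ = I₁ cos²(48° − 108°) = 0.7192 I₀ · cos²(60°) = 0.1798 I₀.
I₃ = I₂ cos²(78° − 48°) = 0.1798 I₀ · cos²(30°) = 0.1348 I₀.
So 49.5 mW = 0.1348 I₀, giving I₀ = 49.5/0.1348 = 367.1 mW.

I₀ ≈ 367 mW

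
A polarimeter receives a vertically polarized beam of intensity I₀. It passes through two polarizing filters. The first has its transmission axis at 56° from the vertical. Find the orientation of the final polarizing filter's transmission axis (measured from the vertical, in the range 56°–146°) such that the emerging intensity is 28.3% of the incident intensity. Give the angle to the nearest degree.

θ ≈ 74°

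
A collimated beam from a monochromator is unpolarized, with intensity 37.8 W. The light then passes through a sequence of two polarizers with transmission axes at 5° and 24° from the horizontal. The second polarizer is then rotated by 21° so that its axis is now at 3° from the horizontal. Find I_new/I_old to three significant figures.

I_new/I_old ≈ 1.12

Before rotation:
Unpolarized light through the first polarizer → I₁ = ½ I₀, now polarized at 5°.
I₂ = I₁ cos²(24° − 5°) = 0.5 I₀ · cos²(19°) = 0.447 I₀.
After rotation:
Unpolarized light through the first polarizer → I₁ = ½ I₀, now polarized at 5°.
I₂ = I₁ cos²(3° − 5°) = 0.5 I₀ · cos²(2°) = 0.4994 I₀.
Ratio = 0.4994 / 0.447 = 1.117.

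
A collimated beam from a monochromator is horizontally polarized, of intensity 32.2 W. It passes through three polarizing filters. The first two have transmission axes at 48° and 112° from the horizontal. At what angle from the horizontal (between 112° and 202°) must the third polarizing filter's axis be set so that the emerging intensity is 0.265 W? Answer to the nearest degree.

θ ≈ 184°

I₁ = I₀ cos²(48° − 0°) = I₀ cos²(48°) = 0.4477 I₀.
I₂ = I₁ cos²(112° − 48°) = 0.4477 I₀ · cos²(64°) = 0.08604 I₀.
Target fraction: 0.265 / 32.2 W = 0.00823 of I₀.
Need I₃/I₀ = 0.00823, so cos²(θ − 112°) = 0.00823 / 0.08604 = 0.09565.
θ − 112° = arccos(√0.09565) = 72.0°, giving θ ≈ 112 + 72.0 = 184.0°.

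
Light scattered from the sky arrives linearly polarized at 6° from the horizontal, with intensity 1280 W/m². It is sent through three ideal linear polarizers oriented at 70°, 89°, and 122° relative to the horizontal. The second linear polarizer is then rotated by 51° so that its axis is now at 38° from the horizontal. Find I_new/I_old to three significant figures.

I_new/I_old ≈ 0.0125

Before rotation:
By Malus's law, I₁ = I₀ cos²(70° − 6°) = I₀ cos²(64°) = 0.1922 I₀.
I₂ = I₁ cos²(89° − 70°) = 0.1922 I₀ · cos²(19°) = 0.1718 I₀.
I₃ = I₂ cos²(122° − 89°) = 0.1718 I₀ · cos²(33°) = 0.1208 I₀.
After rotation:
I₁ = I₀ cos²(70° − 6°) = I₀ cos²(64°) = 0.1922 I₀.
I₂ = I₁ cos²(38° − 70°) = 0.1922 I₀ · cos²(32°) = 0.1382 I₀.
I₃ = I₂ cos²(122° − 38°) = 0.1382 I₀ · cos²(84°) = 0.00151 I₀.
Ratio = 0.00151 / 0.1208 = 0.0125.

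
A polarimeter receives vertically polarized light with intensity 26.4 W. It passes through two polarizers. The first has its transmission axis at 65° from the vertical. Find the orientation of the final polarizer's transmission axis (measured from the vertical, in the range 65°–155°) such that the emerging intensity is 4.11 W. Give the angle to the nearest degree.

θ ≈ 86°

I₁ = I₀ cos²(65° − 0°) = I₀ cos²(65°) = 0.1786 I₀.
Target fraction: 4.11 / 26.4 W = 0.1557 of I₀.
Need I₂/I₀ = 0.1557, so cos²(θ − 65°) = 0.1557 / 0.1786 = 0.8716.
θ − 65° = arccos(√0.8716) = 21.0°, giving θ ≈ 65 + 21.0 = 86.0°.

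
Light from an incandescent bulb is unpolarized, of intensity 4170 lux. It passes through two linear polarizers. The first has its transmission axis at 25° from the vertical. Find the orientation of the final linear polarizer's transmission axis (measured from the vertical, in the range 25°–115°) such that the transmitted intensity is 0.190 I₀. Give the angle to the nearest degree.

Unpolarized light through the first polarizer → I₁ = ½ I₀, now polarized at 25°.
Need I₂/I₀ = 0.19, so cos²(θ − 25°) = 0.19 / 0.5 = 0.38.
θ − 25° = arccos(√0.38) = 51.9°, giving θ ≈ 25 + 51.9 = 76.9°.

θ ≈ 77°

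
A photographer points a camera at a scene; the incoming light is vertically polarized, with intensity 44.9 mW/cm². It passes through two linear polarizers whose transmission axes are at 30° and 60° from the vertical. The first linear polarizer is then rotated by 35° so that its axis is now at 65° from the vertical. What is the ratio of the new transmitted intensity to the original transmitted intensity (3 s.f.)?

Before rotation:
I₁ = I₀ cos²(30° − 0°) = I₀ cos²(30°) = 0.75 I₀.
I₂ = I₁ cos²(60° − 30°) = 0.75 I₀ · cos²(30°) = 0.5625 I₀.
After rotation:
I₁ = I₀ cos²(65° − 0°) = I₀ cos²(65°) = 0.1786 I₀.
I₂ = I₁ cos²(60° − 65°) = 0.1786 I₀ · cos²(5°) = 0.1772 I₀.
Ratio = 0.1772 / 0.5625 = 0.3151.

I_new/I_old ≈ 0.315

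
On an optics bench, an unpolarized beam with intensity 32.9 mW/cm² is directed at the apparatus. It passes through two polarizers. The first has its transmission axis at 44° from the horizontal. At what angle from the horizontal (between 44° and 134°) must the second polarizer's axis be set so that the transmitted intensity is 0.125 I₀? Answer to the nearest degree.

Unpolarized light through the first polarizer → I₁ = ½ I₀, now polarized at 44°.
Need I₂/I₀ = 0.125, so cos²(θ − 44°) = 0.125 / 0.5 = 0.25.
θ − 44° = arccos(√0.25) = 60.0°, giving θ ≈ 44 + 60.0 = 104.0°.

θ ≈ 104°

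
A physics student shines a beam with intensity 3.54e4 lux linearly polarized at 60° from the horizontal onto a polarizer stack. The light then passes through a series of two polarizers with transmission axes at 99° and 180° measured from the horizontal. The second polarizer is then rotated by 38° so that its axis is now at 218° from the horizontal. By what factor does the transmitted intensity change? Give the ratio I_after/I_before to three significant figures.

Before rotation:
I₁ = I₀ cos²(99° − 60°) = I₀ cos²(39°) = 0.604 I₀.
I₂ = I₁ cos²(180° − 99°) = 0.604 I₀ · cos²(81°) = 0.01478 I₀.
After rotation:
I₁ = I₀ cos²(99° − 60°) = I₀ cos²(39°) = 0.604 I₀.
Angle between axes 1 and 2: 61°. I₂ = 0.604 I₀ · cos²(61°) = 0.142 I₀.
Ratio = 0.142 / 0.01478 = 9.605.

I_new/I_old ≈ 9.60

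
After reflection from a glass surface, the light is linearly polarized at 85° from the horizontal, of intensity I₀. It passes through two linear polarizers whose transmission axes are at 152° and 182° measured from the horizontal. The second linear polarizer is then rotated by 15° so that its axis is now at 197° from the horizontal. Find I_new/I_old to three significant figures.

Before rotation:
By Malus's law, I₁ = I₀ cos²(152° − 85°) = I₀ cos²(67°) = 0.1527 I₀.
I₂ = I₁ cos²(182° − 152°) = 0.1527 I₀ · cos²(30°) = 0.1145 I₀.
After rotation:
I₁ = I₀ cos²(152° − 85°) = I₀ cos²(67°) = 0.1527 I₀.
I₂ = I₁ cos²(197° − 152°) = 0.1527 I₀ · cos²(45°) = 0.07634 I₀.
Ratio = 0.07634 / 0.1145 = 0.6667.

I_new/I_old ≈ 0.667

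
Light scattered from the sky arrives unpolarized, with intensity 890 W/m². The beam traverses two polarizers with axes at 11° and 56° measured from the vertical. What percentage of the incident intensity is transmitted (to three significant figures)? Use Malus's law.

Unpolarized light through the first polarizer → I₁ = 890 W/m²/2 = 445 W/m², polarized at 11°.
I₂ = I₁ · cos²(45°) = 445 · 0.5 = 222.5 W/m².
That is 25% of the incident intensity.

≈ 25.0%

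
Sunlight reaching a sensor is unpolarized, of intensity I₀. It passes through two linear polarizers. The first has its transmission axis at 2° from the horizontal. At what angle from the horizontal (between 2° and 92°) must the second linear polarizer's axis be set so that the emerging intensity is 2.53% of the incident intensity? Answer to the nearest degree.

Unpolarized light through the first polarizer → I₁ = ½ I₀, now polarized at 2°.
Need I₂/I₀ = 0.0253, so cos²(θ − 2°) = 0.0253 / 0.5 = 0.0506.
θ − 2° = arccos(√0.0506) = 77.0°, giving θ ≈ 2 + 77.0 = 79.0°.

θ ≈ 79°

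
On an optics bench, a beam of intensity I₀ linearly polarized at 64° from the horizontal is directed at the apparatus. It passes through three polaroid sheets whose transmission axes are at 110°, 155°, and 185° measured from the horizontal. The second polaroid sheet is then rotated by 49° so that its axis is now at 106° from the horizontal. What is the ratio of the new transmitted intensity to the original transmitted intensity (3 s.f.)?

I_new/I_old ≈ 0.0966

Before rotation:
I₁ = I₀ cos²(110° − 64°) = I₀ cos²(46°) = 0.4826 I₀.
I₂ = I₁ cos²(155° − 110°) = 0.4826 I₀ · cos²(45°) = 0.2413 I₀.
I₃ = I₂ cos²(185° − 155°) = 0.2413 I₀ · cos²(30°) = 0.181 I₀.
After rotation:
I₁ = I₀ cos²(110° − 64°) = I₀ cos²(46°) = 0.4826 I₀.
I₂ = I₁ cos²(106° − 110°) = 0.4826 I₀ · cos²(4°) = 0.4802 I₀.
I₃ = I₂ cos²(185° − 106°) = 0.4802 I₀ · cos²(79°) = 0.01748 I₀.
Ratio = 0.01748 / 0.181 = 0.09662.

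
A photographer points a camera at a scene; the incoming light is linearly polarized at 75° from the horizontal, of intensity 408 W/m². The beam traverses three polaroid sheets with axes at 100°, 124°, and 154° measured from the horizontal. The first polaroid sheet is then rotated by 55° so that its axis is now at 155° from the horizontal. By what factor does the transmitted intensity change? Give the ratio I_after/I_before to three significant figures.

I_new/I_old ≈ 0.0323

Before rotation:
I₁ = I₀ cos²(100° − 75°) = I₀ cos²(25°) = 0.8214 I₀.
I₂ = I₁ cos²(124° − 100°) = 0.8214 I₀ · cos²(24°) = 0.6855 I₀.
I₃ = I₂ cos²(154° − 124°) = 0.6855 I₀ · cos²(30°) = 0.5141 I₀.
After rotation:
I₁ = I₀ cos²(155° − 75°) = I₀ cos²(80°) = 0.03015 I₀.
I₂ = I₁ cos²(124° − 155°) = 0.03015 I₀ · cos²(31°) = 0.02215 I₀.
I₃ = I₂ cos²(154° − 124°) = 0.02215 I₀ · cos²(30°) = 0.01662 I₀.
Ratio = 0.01662 / 0.5141 = 0.03232.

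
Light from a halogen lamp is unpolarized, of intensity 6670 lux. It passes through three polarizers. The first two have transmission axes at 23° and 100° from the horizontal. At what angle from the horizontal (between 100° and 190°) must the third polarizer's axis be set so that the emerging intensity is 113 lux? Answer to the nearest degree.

θ ≈ 135°

Unpolarized light through the first polarizer → I₁ = ½ I₀, now polarized at 23°.
I₂ = I₁ cos²(100° − 23°) = 0.5 I₀ · cos²(77°) = 0.0253 I₀.
Target fraction: 113 / 6670 lux = 0.01694 of I₀.
Need I₃/I₀ = 0.01694, so cos²(θ − 100°) = 0.01694 / 0.0253 = 0.6696.
θ − 100° = arccos(√0.6696) = 35.1°, giving θ ≈ 100 + 35.1 = 135.1°.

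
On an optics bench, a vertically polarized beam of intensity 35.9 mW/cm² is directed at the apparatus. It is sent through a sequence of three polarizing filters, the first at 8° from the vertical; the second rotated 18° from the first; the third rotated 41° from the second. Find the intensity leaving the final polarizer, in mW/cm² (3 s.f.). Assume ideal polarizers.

I₁ = 35.9 mW/cm² · cos²(8°) = 35.2 mW/cm².
I₂ = I₁ · cos²(18°) = 35.2 · 0.9045 = 31.84 mW/cm².
I₃ = I₂ · cos²(41°) = 31.84 · 0.5696 = 18.14 mW/cm².

I ≈ 18.1 mW/cm²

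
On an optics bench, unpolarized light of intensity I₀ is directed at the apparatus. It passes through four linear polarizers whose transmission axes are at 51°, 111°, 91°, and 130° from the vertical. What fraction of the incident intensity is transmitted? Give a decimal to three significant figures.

≈ 0.0667 I₀

Unpolarized light through the first polarizer → I₁ = ½ I₀, now polarized at 51°.
I₂ = I₁ cos²(111° − 51°) = 0.5 I₀ · cos²(60°) = 0.125 I₀.
I₃ = I₂ cos²(91° − 111°) = 0.125 I₀ · cos²(20°) = 0.1104 I₀.
I₄ = I₃ cos²(130° − 91°) = 0.1104 I₀ · cos²(39°) = 0.06666 I₀.
Transmitted fraction = 0.06666.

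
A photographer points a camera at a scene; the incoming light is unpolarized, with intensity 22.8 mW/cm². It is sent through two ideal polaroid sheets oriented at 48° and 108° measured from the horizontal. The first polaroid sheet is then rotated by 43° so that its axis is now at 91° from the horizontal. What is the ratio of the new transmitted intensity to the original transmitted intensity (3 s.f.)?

Before rotation:
Unpolarized light through the first polarizer → I₁ = ½ I₀, now polarized at 48°.
I₂ = I₁ cos²(108° − 48°) = 0.5 I₀ · cos²(60°) = 0.125 I₀.
After rotation:
Unpolarized light through the first polarizer → I₁ = ½ I₀, now polarized at 91°.
I₂ = I₁ cos²(108° − 91°) = 0.5 I₀ · cos²(17°) = 0.4573 I₀.
Ratio = 0.4573 / 0.125 = 3.658.

I_new/I_old ≈ 3.66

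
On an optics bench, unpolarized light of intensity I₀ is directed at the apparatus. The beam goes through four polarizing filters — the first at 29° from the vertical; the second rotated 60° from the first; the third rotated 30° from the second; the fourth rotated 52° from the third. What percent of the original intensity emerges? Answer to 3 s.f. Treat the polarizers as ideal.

≈ 3.55%

Unpolarized light through the first polarizer → I₁ = ½ I₀, now polarized at 29°.
I₂ = I₁ cos²(60°) = 0.5 · 0.25 I₀ = 0.125 I₀.
I₃ = I₂ cos²(30°) = 0.125 · 0.75 I₀ = 0.09375 I₀.
I₄ = I₃ cos²(52°) = 0.09375 · 0.379 I₀ = 0.03553 I₀.
That is 3.553% of the incident intensity.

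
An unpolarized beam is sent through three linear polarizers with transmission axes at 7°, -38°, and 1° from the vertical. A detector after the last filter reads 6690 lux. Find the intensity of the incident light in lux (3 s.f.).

Unpolarized light through the first polarizer → I₁ = ½ I₀, now polarized at 7°.
I₂ = I₁ cos²(-38° − 7°) = 0.5 I₀ · cos²(45°) = 0.25 I₀.
I₃ = I₂ cos²(1° + 38°) = 0.25 I₀ · cos²(39°) = 0.151 I₀.
So 6690 lux = 0.151 I₀, giving I₀ = 6690/0.151 = 4.431e+04 lux.

I₀ ≈ 4.43e4 lux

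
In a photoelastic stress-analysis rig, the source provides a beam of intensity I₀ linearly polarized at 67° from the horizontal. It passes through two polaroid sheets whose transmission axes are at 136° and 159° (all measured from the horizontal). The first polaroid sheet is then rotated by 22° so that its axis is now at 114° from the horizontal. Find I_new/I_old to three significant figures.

Before rotation:
I₁ = I₀ cos²(136° − 67°) = I₀ cos²(69°) = 0.1284 I₀.
I₂ = I₁ cos²(159° − 136°) = 0.1284 I₀ · cos²(23°) = 0.1088 I₀.
After rotation:
I₁ = I₀ cos²(114° − 67°) = I₀ cos²(47°) = 0.4651 I₀.
I₂ = I₁ cos²(159° − 114°) = 0.4651 I₀ · cos²(45°) = 0.2326 I₀.
Ratio = 0.2326 / 0.1088 = 2.137.

I_new/I_old ≈ 2.14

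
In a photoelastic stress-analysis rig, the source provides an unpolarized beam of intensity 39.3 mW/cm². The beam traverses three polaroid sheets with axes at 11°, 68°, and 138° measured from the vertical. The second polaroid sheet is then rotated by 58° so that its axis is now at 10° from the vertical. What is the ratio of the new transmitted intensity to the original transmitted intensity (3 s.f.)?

Before rotation:
Unpolarized light through the first polarizer → I₁ = ½ I₀, now polarized at 11°.
I₂ = I₁ cos²(68° − 11°) = 0.5 I₀ · cos²(57°) = 0.1483 I₀.
I₃ = I₂ cos²(138° − 68°) = 0.1483 I₀ · cos²(70°) = 0.01735 I₀.
After rotation:
Unpolarized light through the first polarizer → I₁ = ½ I₀, now polarized at 11°.
I₂ = I₁ cos²(10° − 11°) = 0.5 I₀ · cos²(1°) = 0.4998 I₀.
Angle between axes 2 and 3: 52°. I₃ = 0.4998 I₀ · cos²(52°) = 0.1895 I₀.
Ratio = 0.1895 / 0.01735 = 10.92.

I_new/I_old ≈ 10.9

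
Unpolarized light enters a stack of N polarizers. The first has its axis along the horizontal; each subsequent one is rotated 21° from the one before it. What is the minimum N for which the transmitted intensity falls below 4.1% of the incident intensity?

N = 20

First polarizer halves the unpolarized light: factor 1/2.
Each further stage multiplies by cos²(21°) = 0.8716.
After N polarizers: T = 0.5·0.8716^(N−1). Require T < 0.041 ⇒ N−1 > ln(0.041/0.5)/ln(0.8716) = 18.20, so N−1 ≥ 19 and N = 20.
Check: N=20 gives T = 0.03671 < 0.041; N=19 gives T = 0.04211.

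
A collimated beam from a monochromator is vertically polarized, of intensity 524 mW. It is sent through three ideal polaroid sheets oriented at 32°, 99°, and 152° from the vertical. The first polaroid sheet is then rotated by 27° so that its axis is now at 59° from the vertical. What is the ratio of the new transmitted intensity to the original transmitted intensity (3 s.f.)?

I_new/I_old ≈ 1.42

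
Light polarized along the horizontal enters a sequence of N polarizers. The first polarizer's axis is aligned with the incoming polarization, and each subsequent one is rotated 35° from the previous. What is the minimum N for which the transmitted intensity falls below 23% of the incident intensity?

N = 5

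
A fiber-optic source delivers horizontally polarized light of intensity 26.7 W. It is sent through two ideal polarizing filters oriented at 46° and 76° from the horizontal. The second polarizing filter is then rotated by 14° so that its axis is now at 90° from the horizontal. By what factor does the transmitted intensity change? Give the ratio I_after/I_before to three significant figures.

I_new/I_old ≈ 0.690

Before rotation:
I₁ = I₀ cos²(46° − 0°) = I₀ cos²(46°) = 0.4826 I₀.
I₂ = I₁ cos²(76° − 46°) = 0.4826 I₀ · cos²(30°) = 0.3619 I₀.
After rotation:
I₁ = I₀ cos²(46° − 0°) = I₀ cos²(46°) = 0.4826 I₀.
I₂ = I₁ cos²(90° − 46°) = 0.4826 I₀ · cos²(44°) = 0.2497 I₀.
Ratio = 0.2497 / 0.3619 = 0.6899.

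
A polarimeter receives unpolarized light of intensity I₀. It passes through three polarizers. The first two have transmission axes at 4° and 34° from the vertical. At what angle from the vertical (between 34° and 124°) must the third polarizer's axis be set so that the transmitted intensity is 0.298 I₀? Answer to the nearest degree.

θ ≈ 61°

Unpolarized light through the first polarizer → I₁ = ½ I₀, now polarized at 4°.
I₂ = I₁ cos²(34° − 4°) = 0.5 I₀ · cos²(30°) = 0.375 I₀.
Need I₃/I₀ = 0.298, so cos²(θ − 34°) = 0.298 / 0.375 = 0.7947.
θ − 34° = arccos(√0.7947) = 26.9°, giving θ ≈ 34 + 26.9 = 60.9°.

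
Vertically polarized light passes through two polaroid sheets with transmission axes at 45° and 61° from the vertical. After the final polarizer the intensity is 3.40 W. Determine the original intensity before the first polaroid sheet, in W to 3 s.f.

By Malus's law, I₁ = I₀ cos²(45° − 0°) = I₀ cos²(45°) = 0.5 I₀.
I₂ = I₁ cos²(61° − 45°) = 0.5 I₀ · cos²(16°) = 0.462 I₀.
So 3.40 W = 0.462 I₀, giving I₀ = 3.40/0.462 = 7.359 W.

I₀ ≈ 7.36 W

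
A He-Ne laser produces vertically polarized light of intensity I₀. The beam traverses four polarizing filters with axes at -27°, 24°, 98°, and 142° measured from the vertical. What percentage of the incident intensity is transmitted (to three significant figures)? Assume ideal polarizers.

I₁ = I₀ cos²(-27° − 0°) = I₀ cos²(27°) = 0.7939 I₀.
I₂ = I₁ cos²(24° + 27°) = 0.7939 I₀ · cos²(51°) = 0.3144 I₀.
I₃ = I₂ cos²(98° − 24°) = 0.3144 I₀ · cos²(74°) = 0.02389 I₀.
I₄ = I₃ cos²(142° − 98°) = 0.02389 I₀ · cos²(44°) = 0.01236 I₀.
That is 1.236% of the incident intensity.

≈ 1.24%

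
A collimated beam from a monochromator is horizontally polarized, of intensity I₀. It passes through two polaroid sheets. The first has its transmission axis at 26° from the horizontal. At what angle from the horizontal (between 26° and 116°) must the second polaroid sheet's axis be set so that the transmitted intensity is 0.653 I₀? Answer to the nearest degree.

I₁ = I₀ cos²(26° − 0°) = I₀ cos²(26°) = 0.8078 I₀.
Need I₂/I₀ = 0.653, so cos²(θ − 26°) = 0.653 / 0.8078 = 0.8083.
θ − 26° = arccos(√0.8083) = 26.0°, giving θ ≈ 26 + 26.0 = 52.0°.

θ ≈ 52°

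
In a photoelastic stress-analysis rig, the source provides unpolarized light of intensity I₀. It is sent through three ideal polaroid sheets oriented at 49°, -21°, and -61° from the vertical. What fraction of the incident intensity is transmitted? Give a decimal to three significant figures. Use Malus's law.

Unpolarized light through the first polarizer → I₁ = ½ I₀, now polarized at 49°.
I₂ = I₁ cos²(-21° − 49°) = 0.5 I₀ · cos²(70°) = 0.05849 I₀.
I₃ = I₂ cos²(-61° + 21°) = 0.05849 I₀ · cos²(40°) = 0.03432 I₀.
Transmitted fraction = 0.03432.

≈ 0.0343 I₀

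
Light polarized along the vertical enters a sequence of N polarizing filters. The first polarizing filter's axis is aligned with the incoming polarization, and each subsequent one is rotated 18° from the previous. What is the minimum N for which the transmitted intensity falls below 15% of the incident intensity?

First polarizer is aligned with the polarization: full transmission.
Each further stage multiplies by cos²(18°) = 0.9045.
After N polarizers: T = 0.9045^(N−1). Require T < 0.15 ⇒ N−1 > ln(0.15)/ln(0.9045) = 18.90, so N−1 ≥ 19 and N = 20.
Check: N=20 gives T = 0.1485 < 0.15; N=19 gives T = 0.1642.

N = 20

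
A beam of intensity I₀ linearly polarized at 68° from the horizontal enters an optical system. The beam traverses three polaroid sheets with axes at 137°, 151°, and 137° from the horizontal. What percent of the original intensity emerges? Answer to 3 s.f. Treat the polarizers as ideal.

I₁ = I₀ cos²(137° − 68°) = I₀ cos²(69°) = 0.1284 I₀.
I₂ = I₁ cos²(151° − 137°) = 0.1284 I₀ · cos²(14°) = 0.1209 I₀.
I₃ = I₂ cos²(137° − 151°) = 0.1209 I₀ · cos²(14°) = 0.1138 I₀.
That is 11.38% of the incident intensity.

≈ 11.4%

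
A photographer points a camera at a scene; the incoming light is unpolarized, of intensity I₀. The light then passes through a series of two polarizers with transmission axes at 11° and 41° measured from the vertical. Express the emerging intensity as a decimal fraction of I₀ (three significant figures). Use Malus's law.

Unpolarized light through the first polarizer → I₁ = ½ I₀, now polarized at 11°.
I₂ = I₁ cos²(41° − 11°) = 0.5 I₀ · cos²(30°) = 0.375 I₀.
Transmitted fraction = 0.375.

≈ 0.375 I₀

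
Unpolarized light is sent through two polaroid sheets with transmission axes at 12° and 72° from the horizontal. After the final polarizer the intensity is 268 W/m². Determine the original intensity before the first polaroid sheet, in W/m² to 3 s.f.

Unpolarized light through the first polarizer → I₁ = ½ I₀, now polarized at 12°.
I₂ = I₁ cos²(72° − 12°) = 0.5 I₀ · cos²(60°) = 0.125 I₀.
So 268 W/m² = 0.125 I₀, giving I₀ = 268/0.125 = 2144 W/m².

I₀ ≈ 2140 W/m²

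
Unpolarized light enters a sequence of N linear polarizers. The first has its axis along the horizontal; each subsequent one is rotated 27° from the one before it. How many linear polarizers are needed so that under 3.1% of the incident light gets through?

First polarizer halves the unpolarized light: factor 1/2.
Each further stage multiplies by cos²(27°) = 0.7939.
After N polarizers: T = 0.5·0.7939^(N−1). Require T < 0.031 ⇒ N−1 > ln(0.031/0.5)/ln(0.7939) = 12.05, so N−1 ≥ 13 and N = 14.
Check: N=14 gives T = 0.02488 < 0.031; N=13 gives T = 0.03134.

N = 14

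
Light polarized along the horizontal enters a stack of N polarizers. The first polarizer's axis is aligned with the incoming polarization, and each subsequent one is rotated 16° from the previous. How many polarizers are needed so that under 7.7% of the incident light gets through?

First polarizer is aligned with the polarization: full transmission.
Each further stage multiplies by cos²(16°) = 0.924.
After N polarizers: T = 0.924^(N−1). Require T < 0.077 ⇒ N−1 > ln(0.077)/ln(0.924) = 32.45, so N−1 ≥ 33 and N = 34.
Check: N=34 gives T = 0.07371 < 0.077; N=33 gives T = 0.07977.

N = 34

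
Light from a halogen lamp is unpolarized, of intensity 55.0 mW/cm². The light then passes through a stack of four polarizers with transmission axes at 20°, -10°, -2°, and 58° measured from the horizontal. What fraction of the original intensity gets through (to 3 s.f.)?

Unpolarized light through the first polarizer → I₁ = 55.0 mW/cm²/2 = 27.5 mW/cm², polarized at 20°.
I₂ = I₁ · cos²(30°) = 27.5 · 0.75 = 20.63 mW/cm².
I₃ = I₂ · cos²(8°) = 20.63 · 0.9806 = 20.23 mW/cm².
I₄ = I₃ · cos²(60°) = 20.23 · 0.25 = 5.056 mW/cm².
Transmitted fraction = 0.09193.

I/I₀ ≈ 0.0919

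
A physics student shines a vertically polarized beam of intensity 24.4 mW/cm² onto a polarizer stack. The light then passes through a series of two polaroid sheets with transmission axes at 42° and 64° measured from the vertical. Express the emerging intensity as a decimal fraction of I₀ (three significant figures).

By Malus's law, I₁ = 24.4 mW/cm² · cos²(42°) = 13.48 mW/cm².
I₂ = I₁ · cos²(22°) = 13.48 · 0.8597 = 11.58 mW/cm².
Transmitted fraction = 0.4748.

I/I₀ ≈ 0.475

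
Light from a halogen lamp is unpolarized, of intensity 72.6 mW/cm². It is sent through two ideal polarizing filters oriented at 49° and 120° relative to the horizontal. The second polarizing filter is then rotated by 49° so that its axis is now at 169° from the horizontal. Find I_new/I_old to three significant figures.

Before rotation:
Unpolarized light through the first polarizer → I₁ = ½ I₀, now polarized at 49°.
I₂ = I₁ cos²(120° − 49°) = 0.5 I₀ · cos²(71°) = 0.053 I₀.
After rotation:
Unpolarized light through the first polarizer → I₁ = ½ I₀, now polarized at 49°.
Angle between axes 1 and 2: 60°. I₂ = 0.5 I₀ · cos²(60°) = 0.125 I₀.
Ratio = 0.125 / 0.053 = 2.359.

I_new/I_old ≈ 2.36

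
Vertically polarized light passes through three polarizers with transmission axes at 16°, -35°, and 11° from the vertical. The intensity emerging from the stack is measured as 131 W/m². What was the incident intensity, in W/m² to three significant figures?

I₀ ≈ 742 W/m²

By Malus's law, I₁ = I₀ cos²(16° − 0°) = I₀ cos²(16°) = 0.924 I₀.
I₂ = I₁ cos²(-35° − 16°) = 0.924 I₀ · cos²(51°) = 0.366 I₀.
I₃ = I₂ cos²(11° + 35°) = 0.366 I₀ · cos²(46°) = 0.1766 I₀.
So 131 W/m² = 0.1766 I₀, giving I₀ = 131/0.1766 = 741.8 W/m².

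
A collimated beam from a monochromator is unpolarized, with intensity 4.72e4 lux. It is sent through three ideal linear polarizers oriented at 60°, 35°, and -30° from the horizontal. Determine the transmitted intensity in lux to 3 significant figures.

I ≈ 3460 lux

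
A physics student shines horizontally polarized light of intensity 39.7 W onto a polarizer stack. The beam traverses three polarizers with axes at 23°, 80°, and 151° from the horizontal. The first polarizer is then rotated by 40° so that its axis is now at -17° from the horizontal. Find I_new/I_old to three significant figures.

I_new/I_old ≈ 0.0540

Before rotation:
I₁ = I₀ cos²(23° − 0°) = I₀ cos²(23°) = 0.8473 I₀.
I₂ = I₁ cos²(80° − 23°) = 0.8473 I₀ · cos²(57°) = 0.2513 I₀.
I₃ = I₂ cos²(151° − 80°) = 0.2513 I₀ · cos²(71°) = 0.02664 I₀.
After rotation:
I₁ = I₀ cos²(-17° − 0°) = I₀ cos²(17°) = 0.9145 I₀.
Angle between axes 1 and 2: 83°. I₂ = 0.9145 I₀ · cos²(83°) = 0.01358 I₀.
I₃ = I₂ cos²(151° − 80°) = 0.01358 I₀ · cos²(71°) = 0.00144 I₀.
Ratio = 0.00144 / 0.02664 = 0.05404.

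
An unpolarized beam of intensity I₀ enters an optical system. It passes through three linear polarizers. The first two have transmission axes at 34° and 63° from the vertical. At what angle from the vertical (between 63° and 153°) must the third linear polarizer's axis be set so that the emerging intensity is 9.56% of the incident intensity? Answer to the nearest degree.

Unpolarized light through the first polarizer → I₁ = ½ I₀, now polarized at 34°.
I₂ = I₁ cos²(63° − 34°) = 0.5 I₀ · cos²(29°) = 0.3825 I₀.
Need I₃/I₀ = 0.0956, so cos²(θ − 63°) = 0.0956 / 0.3825 = 0.2499.
θ − 63° = arccos(√0.2499) = 60.0°, giving θ ≈ 63 + 60.0 = 123.0°.

θ ≈ 123°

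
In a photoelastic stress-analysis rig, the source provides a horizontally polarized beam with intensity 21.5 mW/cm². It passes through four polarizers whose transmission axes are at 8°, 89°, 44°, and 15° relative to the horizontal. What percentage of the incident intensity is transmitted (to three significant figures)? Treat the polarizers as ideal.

≈ 0.918%

I₁ = 21.5 mW/cm² · cos²(8°) = 21.08 mW/cm².
I₂ = I₁ · cos²(81°) = 21.08 · 0.02447 = 0.516 mW/cm².
I₃ = I₂ · cos²(45°) = 0.516 · 0.5 = 0.258 mW/cm².
I₄ = I₃ · cos²(29°) = 0.258 · 0.765 = 0.1973 mW/cm².
That is 0.9179% of the incident intensity.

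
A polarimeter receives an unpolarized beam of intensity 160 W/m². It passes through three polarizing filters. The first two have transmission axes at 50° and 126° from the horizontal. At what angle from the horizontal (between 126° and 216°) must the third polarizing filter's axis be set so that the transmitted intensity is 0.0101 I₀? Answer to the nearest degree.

Unpolarized light through the first polarizer → I₁ = ½ I₀, now polarized at 50°.
I₂ = I₁ cos²(126° − 50°) = 0.5 I₀ · cos²(76°) = 0.02926 I₀.
Need I₃/I₀ = 0.0101, so cos²(θ − 126°) = 0.0101 / 0.02926 = 0.3451.
θ − 126° = arccos(√0.3451) = 54.0°, giving θ ≈ 126 + 54.0 = 180.0°.

θ ≈ 180°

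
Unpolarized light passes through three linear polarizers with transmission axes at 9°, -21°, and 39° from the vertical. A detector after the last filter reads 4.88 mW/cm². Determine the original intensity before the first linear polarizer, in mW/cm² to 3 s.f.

Unpolarized light through the first polarizer → I₁ = ½ I₀, now polarized at 9°.
I₂ = I₁ cos²(-21° − 9°) = 0.5 I₀ · cos²(30°) = 0.375 I₀.
I₃ = I₂ cos²(39° + 21°) = 0.375 I₀ · cos²(60°) = 0.09375 I₀.
So 4.88 mW/cm² = 0.09375 I₀, giving I₀ = 4.88/0.09375 = 52.05 mW/cm².

I₀ ≈ 52.1 mW/cm²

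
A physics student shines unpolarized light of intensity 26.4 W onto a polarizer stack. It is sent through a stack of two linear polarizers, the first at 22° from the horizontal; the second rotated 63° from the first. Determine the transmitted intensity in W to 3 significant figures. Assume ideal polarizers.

Unpolarized light through the first polarizer → I₁ = 26.4 W/2 = 13.2 W, polarized at 22°.
I₂ = I₁ · cos²(63°) = 13.2 · 0.2061 = 2.721 W.

I ≈ 2.72 W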